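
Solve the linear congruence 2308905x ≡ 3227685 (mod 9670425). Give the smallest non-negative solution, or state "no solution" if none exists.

407667

First find gcd(2308905, 9670425):
9670425 = 4*2308905 + 434805
2308905 = 5*434805 + 134880
434805 = 3*134880 + 30165
134880 = 4*30165 + 14220
30165 = 2*14220 + 1725
14220 = 8*1725 + 420
1725 = 4*420 + 45
420 = 9*45 + 15
45 = 3*15 + 0
gcd = 15 and 15 | 3227685, so solutions exist. Divide through by 15: 153927x ≡ 215179 (mod 644695).
Now find 153927⁻¹ mod 644695:
644695 = 4·153927 + 28987
153927 = 5·28987 + 8992
28987 = 3·8992 + 2011
8992 = 4·2011 + 948
2011 = 2·948 + 115
948 = 8·115 + 28
115 = 4·28 + 3
28 = 9·3 + 1
3 = 3·1 + 0
Back-substitute:
1 = 28 − 9·3
1 = −9·115 + 37·28
1 = 37·948 − 305·115
1 = −305·2011 + 647·948
1 = 647·8992 − 2893·2011
1 = −2893·28987 + 9326·8992
1 = 9326·153927 − 49523·28987
1 = −49523·644695 + 207418·153927
So 153927⁻¹ ≡ 207418 (mod 644695).
Then x ≡ 207418·215179 ≡ 407667 (mod 644695); the smallest non-negative solution is x = 407667.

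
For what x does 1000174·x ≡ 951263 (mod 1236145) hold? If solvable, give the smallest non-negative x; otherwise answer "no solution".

877552

First find gcd(1000174, 1236145):
1236145 = 1×1000174 + 235971
1000174 = 4×235971 + 56290
235971 = 4×56290 + 10811
56290 = 5×10811 + 2235
10811 = 4×2235 + 1871
2235 = 1×1871 + 364
1871 = 5×364 + 51
364 = 7×51 + 7
51 = 7×7 + 2
7 = 3×2 + 1
2 = 2×1 + 0
gcd = 1, so a unique solution mod 1236145 exists.
Back-substitute for the Bézout coefficients:
1 = 7 − 3·2
1 = −3·51 + 22·7
1 = 22·364 − 157·51
1 = −157·1871 + 807·364
1 = 807·2235 − 964·1871
1 = −964·10811 + 4663·2235
1 = 4663·56290 − 24279·10811
1 = −24279·235971 + 101779·56290
1 = 101779·1000174 − 431395·235971
1 = −431395·1236145 + 533174·1000174
So 1000174·(533174) ≡ 1 (mod 1236145), giving 1000174⁻¹ ≡ 533174.
x ≡ 1000174⁻¹·951263 ≡ 533174·951263 ≡ 877552 (mod 1236145).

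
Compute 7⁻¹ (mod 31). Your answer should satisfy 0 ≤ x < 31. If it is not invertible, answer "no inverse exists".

9

Extended Euclidean algorithm:
31 = 4*7 + 3
7 = 2*3 + 1
3 = 3*1 + 0
gcd = 1, so the inverse exists. Back-substitute:
1 = 7 − 2·3
1 = −2·31 + 9·7
So 7·9 ≡ 1 (mod 31).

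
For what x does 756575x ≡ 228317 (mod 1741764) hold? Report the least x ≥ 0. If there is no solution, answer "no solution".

348139

First find gcd(756575, 1741764):
1741764 = 2·756575 + 228614
756575 = 3·228614 + 70733
228614 = 3·70733 + 16415
70733 = 4·16415 + 5073
16415 = 3·5073 + 1196
5073 = 4·1196 + 289
1196 = 4·289 + 40
289 = 7·40 + 9
40 = 4·9 + 4
9 = 2·4 + 1
4 = 4·1 + 0
gcd = 1, so a unique solution mod 1741764 exists.
Back-substitute for the Bézout coefficients:
1 = 9 − 2·4
1 = −2·40 + 9·9
1 = 9·289 − 65·40
1 = −65·1196 + 269·289
1 = 269·5073 − 1141·1196
1 = −1141·16415 + 3692·5073
1 = 3692·70733 − 15909·16415
1 = −15909·228614 + 51419·70733
1 = 51419·756575 − 170166·228614
1 = −170166·1741764 + 391751·756575
So 756575·(391751) ≡ 1 (mod 1741764), giving 756575⁻¹ ≡ 391751.
x ≡ 756575⁻¹·228317 ≡ 391751·228317 ≡ 348139 (mod 1741764).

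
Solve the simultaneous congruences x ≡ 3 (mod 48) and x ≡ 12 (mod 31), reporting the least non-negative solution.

291

Write x = 3 + 48·k. Then 48·k ≡ 12 − 3 ≡ 9 (mod 31).
Need 48⁻¹ mod 31. Extended Euclid on (31, 17):
31 = 1*17 + 14
17 = 1*14 + 3
14 = 4*3 + 2
3 = 1*2 + 1
2 = 2*1 + 0
Back-substitute:
1 = 3 − 2
1 = −14 + 5·3
1 = 5·17 − 6·14
1 = −6·31 + 11·17
48⁻¹ ≡ 11 (mod 31), so k ≡ 11·9 ≡ 6 (mod 31).
x = 3 + 48·6 = 291.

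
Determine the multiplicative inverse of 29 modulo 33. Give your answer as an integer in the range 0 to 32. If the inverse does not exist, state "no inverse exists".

gcd(33, 29) by repeated division:
33 = 1*29 + 4
29 = 7*4 + 1
4 = 4*1 + 0
gcd = 1, so the inverse exists. Back-substitute:
1 = 29 − 7·4
1 = −7·33 + 8·29
So 29·8 ≡ 1 (mod 33).

8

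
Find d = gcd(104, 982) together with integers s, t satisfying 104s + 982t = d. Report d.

Repeated division:
982 = 9*104 + 46
104 = 2*46 + 12
46 = 3*12 + 10
12 = 1*10 + 2
10 = 5*2 + 0
gcd(104, 982) = 2.
Express as a combination:
2 = 12 − 10
2 = −46 + 4·12
2 = 4·104 − 9·46
2 = −9·982 + 85·104
So 2 = (-9)·982 + (85)·104.

2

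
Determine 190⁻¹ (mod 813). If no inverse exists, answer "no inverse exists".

184

Apply the Euclidean algorithm to 813 and 190:
813 = 4*190 + 53
190 = 3*53 + 31
53 = 1*31 + 22
31 = 1*22 + 9
22 = 2*9 + 4
9 = 2*4 + 1
4 = 4*1 + 0
gcd = 1, so the inverse exists. Back-substitute:
1 = 9 − 2·4
1 = −2·22 + 5·9
1 = 5·31 − 7·22
1 = −7·53 + 12·31
1 = 12·190 − 43·53
1 = −43·813 + 184·190
So 190·184 ≡ 1 (mod 813).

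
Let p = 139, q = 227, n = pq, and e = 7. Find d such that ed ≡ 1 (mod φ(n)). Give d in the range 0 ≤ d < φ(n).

8911

φ(n) = (p−1)(q−1) = 138·226 = 31188.
Need d with 7·d ≡ 1 (mod 31188). Apply the extended Euclidean algorithm:
31188 = 4455×7 + 3
7 = 2×3 + 1
3 = 3×1 + 0
Back-substitute:
1 = 7 − 2·3
1 = −2·31188 + 8911·7
So 7·8911 ≡ 1 (mod 31188), hence d = 8911.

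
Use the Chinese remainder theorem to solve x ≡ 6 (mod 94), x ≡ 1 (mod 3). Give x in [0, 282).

100

Write x = 6 + 94·k. Then 94·k ≡ 1 − 6 ≡ 1 (mod 3).
Need 94⁻¹ mod 3. Extended Euclid on (3, 1):
3 = 3·1 + 0
94⁻¹ ≡ 1 (mod 3), so k ≡ 1·1 ≡ 1 (mod 3).
x = 6 + 94·1 = 100.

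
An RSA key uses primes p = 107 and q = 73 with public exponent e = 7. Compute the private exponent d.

3271

φ(n) = (p−1)(q−1) = 106·72 = 7632.
Need d with 7·d ≡ 1 (mod 7632). Apply the extended Euclidean algorithm:
7632 = 1090×7 + 2
7 = 3×2 + 1
2 = 2×1 + 0
Back-substitute:
1 = 7 − 3·2
1 = −3·7632 + 3271·7
So 7·3271 ≡ 1 (mod 7632), hence d = 3271.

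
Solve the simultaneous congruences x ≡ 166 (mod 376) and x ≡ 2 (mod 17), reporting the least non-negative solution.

1294

Write x = 166 + 376·k. Then 376·k ≡ 2 − 166 ≡ 6 (mod 17).
Need 376⁻¹ mod 17. Extended Euclid on (17, 2):
17 = 8·2 + 1
2 = 2·1 + 0
Back-substitute:
1 = 17 − 8·2
376⁻¹ ≡ 9 (mod 17), so k ≡ 9·6 ≡ 3 (mod 17).
x = 166 + 376·3 = 1294.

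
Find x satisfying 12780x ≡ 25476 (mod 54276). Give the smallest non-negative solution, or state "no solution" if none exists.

3820

First find gcd(12780, 54276):
54276 = 4·12780 + 3156
12780 = 4·3156 + 156
3156 = 20·156 + 36
156 = 4·36 + 12
36 = 3·12 + 0
gcd = 12 and 12 | 25476, so solutions exist. Divide through by 12: 1065x ≡ 2123 (mod 4523).
Now find 1065⁻¹ mod 4523:
4523 = 4·1065 + 263
1065 = 4·263 + 13
263 = 20·13 + 3
13 = 4·3 + 1
3 = 3·1 + 0
Back-substitute:
1 = 13 − 4·3
1 = −4·263 + 81·13
1 = 81·1065 − 328·263
1 = −328·4523 + 1393·1065
So 1065⁻¹ ≡ 1393 (mod 4523).
Then x ≡ 1393·2123 ≡ 3820 (mod 4523); the smallest non-negative solution is x = 3820.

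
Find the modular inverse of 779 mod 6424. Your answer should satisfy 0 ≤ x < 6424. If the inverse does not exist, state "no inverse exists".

Run Euclid on (6424, 779):
6424 = 8*779 + 192
779 = 4*192 + 11
192 = 17*11 + 5
11 = 2*5 + 1
5 = 5*1 + 0
Since gcd(779, 6424) = 1, back-substitute to write 1 as a combination:
1 = 11 − 2·5
1 = −2·192 + 35·11
1 = 35·779 − 142·192
1 = −142·6424 + 1171·779
So 779·1171 ≡ 1 (mod 6424).

1171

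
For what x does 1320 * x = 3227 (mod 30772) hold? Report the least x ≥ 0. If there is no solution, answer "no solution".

no solution

gcd(1320, 30772):
30772 = 23·1320 + 412
1320 = 3·412 + 84
412 = 4·84 + 76
84 = 1·76 + 8
76 = 9·8 + 4
8 = 2·4 + 0
gcd = 4, but 4 ∤ 3227, so the congruence has no solution.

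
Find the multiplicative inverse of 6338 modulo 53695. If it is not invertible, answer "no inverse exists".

Apply the Euclidean algorithm to 53695 and 6338:
53695 = 8*6338 + 2991
6338 = 2*2991 + 356
2991 = 8*356 + 143
356 = 2*143 + 70
143 = 2*70 + 3
70 = 23*3 + 1
3 = 3*1 + 0
The gcd is 1. Working backward:
1 = 70 − 23·3
1 = −23·143 + 47·70
1 = 47·356 − 117·143
1 = −117·2991 + 983·356
1 = 983·6338 − 2083·2991
1 = −2083·53695 + 17647·6338
So 6338·17647 ≡ 1 (mod 53695).

17647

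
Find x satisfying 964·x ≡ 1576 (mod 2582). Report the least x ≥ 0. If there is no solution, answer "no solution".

1148

First find gcd(964, 2582):
2582 = 2×964 + 654
964 = 1×654 + 310
654 = 2×310 + 34
310 = 9×34 + 4
34 = 8×4 + 2
4 = 2×2 + 0
gcd = 2 and 2 | 1576, so solutions exist. Divide through by 2: 482x ≡ 788 (mod 1291).
Now find 482⁻¹ mod 1291:
1291 = 2*482 + 327
482 = 1*327 + 155
327 = 2*155 + 17
155 = 9*17 + 2
17 = 8*2 + 1
2 = 2*1 + 0
Back-substitute:
1 = 17 − 8·2
1 = −8·155 + 73·17
1 = 73·327 − 154·155
1 = −154·482 + 227·327
1 = 227·1291 − 608·482
So 482·(-608) ≡ 1 (mod 1291), i.e. 482⁻¹ ≡ 683.
Then x ≡ 683·788 ≡ 1148 (mod 1291); the smallest non-negative solution is x = 1148.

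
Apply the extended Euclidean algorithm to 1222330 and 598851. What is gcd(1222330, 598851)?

Euclidean algorithm:
1222330 = 2×598851 + 24628
598851 = 24×24628 + 7779
24628 = 3×7779 + 1291
7779 = 6×1291 + 33
1291 = 39×33 + 4
33 = 8×4 + 1
4 = 4×1 + 0
gcd(1222330, 598851) = 1.
Express as a combination:
1 = 33 − 8·4
1 = −8·1291 + 313·33
1 = 313·7779 − 1886·1291
1 = −1886·24628 + 5971·7779
1 = 5971·598851 − 145190·24628
1 = −145190·1222330 + 296351·598851
So 1 = (-145190)·1222330 + (296351)·598851.

1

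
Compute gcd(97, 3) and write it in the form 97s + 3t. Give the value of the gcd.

1

Apply Euclid's algorithm to 97 and 3:
97 = 32×3 + 1
3 = 3×1 + 0
gcd(97, 3) = 1.
Express as a combination:
1 = 97 − 32·3
So 1 = (1)·97 + (-32)·3.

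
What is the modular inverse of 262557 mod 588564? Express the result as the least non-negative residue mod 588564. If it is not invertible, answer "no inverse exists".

no inverse exists

Compute gcd(262557, 588564):
588564 = 2*262557 + 63450
262557 = 4*63450 + 8757
63450 = 7*8757 + 2151
8757 = 4*2151 + 153
2151 = 14*153 + 9
153 = 17*9 + 0
gcd(262557, 588564) = 9 ≠ 1, so 262557 has no multiplicative inverse modulo 588564.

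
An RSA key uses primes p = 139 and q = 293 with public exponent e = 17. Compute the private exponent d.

33185

φ(n) = (p−1)(q−1) = 138·292 = 40296.
Need d with 17·d ≡ 1 (mod 40296). Apply the extended Euclidean algorithm:
40296 = 2370·17 + 6
17 = 2·6 + 5
6 = 1·5 + 1
5 = 5·1 + 0
Back-substitute:
1 = 6 − 5
1 = −17 + 3·6
1 = 3·40296 − 7111·17
So 17·(-7111) ≡ 1 (mod 40296), hence d ≡ -7111 ≡ 33185 (mod 40296).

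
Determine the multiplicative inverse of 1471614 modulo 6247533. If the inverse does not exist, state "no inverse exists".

no inverse exists

Euclidean algorithm on 6247533, 1471614:
6247533 = 4·1471614 + 361077
1471614 = 4·361077 + 27306
361077 = 13·27306 + 6099
27306 = 4·6099 + 2910
6099 = 2·2910 + 279
2910 = 10·279 + 120
279 = 2·120 + 39
120 = 3·39 + 3
39 = 13·3 + 0
gcd(1471614, 6247533) = 3 ≠ 1, so 1471614 has no multiplicative inverse modulo 6247533.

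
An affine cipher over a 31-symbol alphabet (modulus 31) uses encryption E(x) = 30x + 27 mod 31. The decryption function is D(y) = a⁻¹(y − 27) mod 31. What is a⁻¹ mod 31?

30

Extended Euclidean algorithm:
31 = 1*30 + 1
30 = 30*1 + 0
The gcd is 1. Working backward:
1 = 31 − 30
Thus 30·(-1) ≡ 1 (mod 31); reducing, -1 mod 31 = 30.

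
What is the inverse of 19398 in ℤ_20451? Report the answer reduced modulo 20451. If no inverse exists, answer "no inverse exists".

Compute gcd(19398, 20451):
20451 = 1*19398 + 1053
19398 = 18*1053 + 444
1053 = 2*444 + 165
444 = 2*165 + 114
165 = 1*114 + 51
114 = 2*51 + 12
51 = 4*12 + 3
12 = 4*3 + 0
The gcd is 3, not 1, hence no inverse exists.

no inverse exists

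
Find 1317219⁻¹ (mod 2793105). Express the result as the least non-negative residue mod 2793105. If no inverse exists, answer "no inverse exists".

Compute gcd(1317219, 2793105):
2793105 = 2×1317219 + 158667
1317219 = 8×158667 + 47883
158667 = 3×47883 + 15018
47883 = 3×15018 + 2829
15018 = 5×2829 + 873
2829 = 3×873 + 210
873 = 4×210 + 33
210 = 6×33 + 12
33 = 2×12 + 9
12 = 1×9 + 3
9 = 3×3 + 0
gcd(1317219, 2793105) = 3 ≠ 1, so 1317219 has no multiplicative inverse modulo 2793105.

no inverse exists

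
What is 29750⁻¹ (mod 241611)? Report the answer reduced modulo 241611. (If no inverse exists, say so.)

164531

Extended Euclidean algorithm:
241611 = 8×29750 + 3611
29750 = 8×3611 + 862
3611 = 4×862 + 163
862 = 5×163 + 47
163 = 3×47 + 22
47 = 2×22 + 3
22 = 7×3 + 1
3 = 3×1 + 0
Since gcd(29750, 241611) = 1, back-substitute to write 1 as a combination:
1 = 22 − 7·3
1 = −7·47 + 15·22
1 = 15·163 − 52·47
1 = −52·862 + 275·163
1 = 275·3611 − 1152·862
1 = −1152·29750 + 9491·3611
1 = 9491·241611 − 77080·29750
Hence 29750⁻¹ ≡ -77080 ≡ 164531 (mod 241611).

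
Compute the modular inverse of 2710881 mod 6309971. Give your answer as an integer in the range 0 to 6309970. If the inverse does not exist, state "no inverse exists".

391389

gcd(6309971, 2710881) by repeated division:
6309971 = 2×2710881 + 888209
2710881 = 3×888209 + 46254
888209 = 19×46254 + 9383
46254 = 4×9383 + 8722
9383 = 1×8722 + 661
8722 = 13×661 + 129
661 = 5×129 + 16
129 = 8×16 + 1
16 = 16×1 + 0
Since gcd(2710881, 6309971) = 1, back-substitute to write 1 as a combination:
1 = 129 − 8·16
1 = −8·661 + 41·129
1 = 41·8722 − 541·661
1 = −541·9383 + 582·8722
1 = 582·46254 − 2869·9383
1 = −2869·888209 + 55093·46254
1 = 55093·2710881 − 168148·888209
1 = −168148·6309971 + 391389·2710881
So 2710881·391389 ≡ 1 (mod 6309971).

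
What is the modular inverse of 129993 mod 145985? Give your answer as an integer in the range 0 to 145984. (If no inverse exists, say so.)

77712

Run Euclid on (145985, 129993):
145985 = 1·129993 + 15992
129993 = 8·15992 + 2057
15992 = 7·2057 + 1593
2057 = 1·1593 + 464
1593 = 3·464 + 201
464 = 2·201 + 62
201 = 3·62 + 15
62 = 4·15 + 2
15 = 7·2 + 1
2 = 2·1 + 0
The gcd is 1. Working backward:
1 = 15 − 7·2
1 = −7·62 + 29·15
1 = 29·201 − 94·62
1 = −94·464 + 217·201
1 = 217·1593 − 745·464
1 = −745·2057 + 962·1593
1 = 962·15992 − 7479·2057
1 = −7479·129993 + 60794·15992
1 = 60794·145985 − 68273·129993
Thus 129993·(-68273) ≡ 1 (mod 145985); reducing, -68273 mod 145985 = 77712.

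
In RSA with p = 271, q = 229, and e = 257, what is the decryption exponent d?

φ(n) = (p−1)(q−1) = 270·228 = 61560.
Need d with 257·d ≡ 1 (mod 61560). Apply the extended Euclidean algorithm:
61560 = 239×257 + 137
257 = 1×137 + 120
137 = 1×120 + 17
120 = 7×17 + 1
17 = 17×1 + 0
Back-substitute:
1 = 120 − 7·17
1 = −7·137 + 8·120
1 = 8·257 − 15·137
1 = −15·61560 + 3593·257
So 257·3593 ≡ 1 (mod 61560), hence d = 3593.

3593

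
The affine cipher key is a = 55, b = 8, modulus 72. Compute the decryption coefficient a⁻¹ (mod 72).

Extended Euclidean algorithm:
72 = 1·55 + 17
55 = 3·17 + 4
17 = 4·4 + 1
4 = 4·1 + 0
Since gcd(55, 72) = 1, back-substitute to write 1 as a combination:
1 = 17 − 4·4
1 = −4·55 + 13·17
1 = 13·72 − 17·55
Hence 55⁻¹ ≡ -17 ≡ 55 (mod 72).

55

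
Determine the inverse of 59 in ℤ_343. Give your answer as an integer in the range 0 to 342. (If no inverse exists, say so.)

Extended Euclidean algorithm:
343 = 5*59 + 48
59 = 1*48 + 11
48 = 4*11 + 4
11 = 2*4 + 3
4 = 1*3 + 1
3 = 3*1 + 0
The gcd is 1. Working backward:
1 = 4 − 3
1 = −11 + 3·4
1 = 3·48 − 13·11
1 = −13·59 + 16·48
1 = 16·343 − 93·59
Hence 59⁻¹ ≡ -93 ≡ 250 (mod 343).

250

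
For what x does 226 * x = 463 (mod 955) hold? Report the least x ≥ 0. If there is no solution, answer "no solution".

488

First find gcd(226, 955):
955 = 4*226 + 51
226 = 4*51 + 22
51 = 2*22 + 7
22 = 3*7 + 1
7 = 7*1 + 0
gcd = 1, so a unique solution mod 955 exists.
Back-substitute for the Bézout coefficients:
1 = 22 − 3·7
1 = −3·51 + 7·22
1 = 7·226 − 31·51
1 = −31·955 + 131·226
So 226·(131) ≡ 1 (mod 955), giving 226⁻¹ ≡ 131.
x ≡ 226⁻¹·463 ≡ 131·463 ≡ 488 (mod 955).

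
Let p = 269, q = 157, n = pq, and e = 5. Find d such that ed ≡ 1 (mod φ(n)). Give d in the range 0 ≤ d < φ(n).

φ(n) = (p−1)(q−1) = 268·156 = 41808.
Need d with 5·d ≡ 1 (mod 41808). Apply the extended Euclidean algorithm:
41808 = 8361×5 + 3
5 = 1×3 + 2
3 = 1×2 + 1
2 = 2×1 + 0
Back-substitute:
1 = 3 − 2
1 = −5 + 2·3
1 = 2·41808 − 16723·5
So 5·(-16723) ≡ 1 (mod 41808), hence d ≡ -16723 ≡ 25085 (mod 41808).

25085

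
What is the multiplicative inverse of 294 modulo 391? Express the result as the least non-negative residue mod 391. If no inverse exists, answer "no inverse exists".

262

gcd(391, 294) by repeated division:
391 = 1×294 + 97
294 = 3×97 + 3
97 = 32×3 + 1
3 = 3×1 + 0
The gcd is 1. Working backward:
1 = 97 − 32·3
1 = −32·294 + 97·97
1 = 97·391 − 129·294
So 294·(-129) ≡ 1 (mod 391), and -129 ≡ 262 (mod 391).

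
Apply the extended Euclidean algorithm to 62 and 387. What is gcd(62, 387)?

Apply Euclid's algorithm to 387 and 62:
387 = 6×62 + 15
62 = 4×15 + 2
15 = 7×2 + 1
2 = 2×1 + 0
gcd(62, 387) = 1.
Working backward:
1 = 15 − 7·2
1 = −7·62 + 29·15
1 = 29·387 − 181·62
So 1 = (29)·387 + (-181)·62.

1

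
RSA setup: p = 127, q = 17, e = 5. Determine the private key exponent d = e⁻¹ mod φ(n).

φ(n) = (p−1)(q−1) = 126·16 = 2016.
Need d with 5·d ≡ 1 (mod 2016). Apply the extended Euclidean algorithm:
2016 = 403×5 + 1
5 = 5×1 + 0
Back-substitute:
1 = 2016 − 403·5
So 5·(-403) ≡ 1 (mod 2016), hence d ≡ -403 ≡ 1613 (mod 2016).

1613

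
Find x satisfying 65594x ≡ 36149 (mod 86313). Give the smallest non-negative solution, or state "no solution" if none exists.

68098

First find gcd(65594, 86313):
86313 = 1·65594 + 20719
65594 = 3·20719 + 3437
20719 = 6·3437 + 97
3437 = 35·97 + 42
97 = 2·42 + 13
42 = 3·13 + 3
13 = 4·3 + 1
3 = 3·1 + 0
gcd = 1, so a unique solution mod 86313 exists.
Back-substitute for the Bézout coefficients:
1 = 13 − 4·3
1 = −4·42 + 13·13
1 = 13·97 − 30·42
1 = −30·3437 + 1063·97
1 = 1063·20719 − 6408·3437
1 = −6408·65594 + 20287·20719
1 = 20287·86313 − 26695·65594
So 65594·(-26695) ≡ 1 (mod 86313), giving 65594⁻¹ ≡ 59618.
x ≡ 65594⁻¹·36149 ≡ 59618·36149 ≡ 68098 (mod 86313).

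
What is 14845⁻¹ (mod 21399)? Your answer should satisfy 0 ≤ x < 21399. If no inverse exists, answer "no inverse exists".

16348

Apply the Euclidean algorithm to 21399 and 14845:
21399 = 1·14845 + 6554
14845 = 2·6554 + 1737
6554 = 3·1737 + 1343
1737 = 1·1343 + 394
1343 = 3·394 + 161
394 = 2·161 + 72
161 = 2·72 + 17
72 = 4·17 + 4
17 = 4·4 + 1
4 = 4·1 + 0
Since gcd(14845, 21399) = 1, back-substitute to write 1 as a combination:
1 = 17 − 4·4
1 = −4·72 + 17·17
1 = 17·161 − 38·72
1 = −38·394 + 93·161
1 = 93·1343 − 317·394
1 = −317·1737 + 410·1343
1 = 410·6554 − 1547·1737
1 = −1547·14845 + 3504·6554
1 = 3504·21399 − 5051·14845
So 14845·(-5051) ≡ 1 (mod 21399), and -5051 ≡ 16348 (mod 21399).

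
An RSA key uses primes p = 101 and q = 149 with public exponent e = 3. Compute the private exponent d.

φ(n) = (p−1)(q−1) = 100·148 = 14800.
Need d with 3·d ≡ 1 (mod 14800). Apply the extended Euclidean algorithm:
14800 = 4933·3 + 1
3 = 3·1 + 0
Back-substitute:
1 = 14800 − 4933·3
So 3·(-4933) ≡ 1 (mod 14800), hence d ≡ -4933 ≡ 9867 (mod 14800).

9867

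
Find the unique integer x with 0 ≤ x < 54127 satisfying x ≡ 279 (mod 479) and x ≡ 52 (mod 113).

22313

Write x = 279 + 479·k. Then 479·k ≡ 52 − 279 ≡ 112 (mod 113).
Need 479⁻¹ mod 113. Extended Euclid on (113, 27):
113 = 4×27 + 5
27 = 5×5 + 2
5 = 2×2 + 1
2 = 2×1 + 0
Back-substitute:
1 = 5 − 2·2
1 = −2·27 + 11·5
1 = 11·113 − 46·27
479⁻¹ ≡ 67 (mod 113), so k ≡ 67·112 ≡ 46 (mod 113).
x = 279 + 479·46 = 22313.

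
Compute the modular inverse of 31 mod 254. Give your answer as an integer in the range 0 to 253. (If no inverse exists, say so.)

Extended Euclidean algorithm:
254 = 8×31 + 6
31 = 5×6 + 1
6 = 6×1 + 0
gcd = 1, so the inverse exists. Back-substitute:
1 = 31 − 5·6
1 = −5·254 + 41·31
So 31·41 ≡ 1 (mod 254).

41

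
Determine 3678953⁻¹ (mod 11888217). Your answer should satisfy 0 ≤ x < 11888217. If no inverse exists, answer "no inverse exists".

Run Euclid on (11888217, 3678953):
11888217 = 3×3678953 + 851358
3678953 = 4×851358 + 273521
851358 = 3×273521 + 30795
273521 = 8×30795 + 27161
30795 = 1×27161 + 3634
27161 = 7×3634 + 1723
3634 = 2×1723 + 188
1723 = 9×188 + 31
188 = 6×31 + 2
31 = 15×2 + 1
2 = 2×1 + 0
Since gcd(3678953, 11888217) = 1, back-substitute to write 1 as a combination:
1 = 31 − 15·2
1 = −15·188 + 91·31
1 = 91·1723 − 834·188
1 = −834·3634 + 1759·1723
1 = 1759·27161 − 13147·3634
1 = −13147·30795 + 14906·27161
1 = 14906·273521 − 132395·30795
1 = −132395·851358 + 412091·273521
1 = 412091·3678953 − 1780759·851358
1 = −1780759·11888217 + 5754368·3678953
So 3678953·5754368 ≡ 1 (mod 11888217).

5754368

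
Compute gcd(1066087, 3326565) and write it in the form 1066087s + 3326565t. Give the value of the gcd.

Euclidean algorithm:
3326565 = 3×1066087 + 128304
1066087 = 8×128304 + 39655
128304 = 3×39655 + 9339
39655 = 4×9339 + 2299
9339 = 4×2299 + 143
2299 = 16×143 + 11
143 = 13×11 + 0
gcd(1066087, 3326565) = 11.
Working backward:
11 = 2299 − 16·143
11 = −16·9339 + 65·2299
11 = 65·39655 − 276·9339
11 = −276·128304 + 893·39655
11 = 893·1066087 − 7420·128304
11 = −7420·3326565 + 23153·1066087
So 11 = (-7420)·3326565 + (23153)·1066087.

11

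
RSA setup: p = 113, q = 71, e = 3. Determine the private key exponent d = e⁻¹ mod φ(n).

φ(n) = (p−1)(q−1) = 112·70 = 7840.
Need d with 3·d ≡ 1 (mod 7840). Apply the extended Euclidean algorithm:
7840 = 2613·3 + 1
3 = 3·1 + 0
Back-substitute:
1 = 7840 − 2613·3
So 3·(-2613) ≡ 1 (mod 7840), hence d ≡ -2613 ≡ 5227 (mod 7840).

5227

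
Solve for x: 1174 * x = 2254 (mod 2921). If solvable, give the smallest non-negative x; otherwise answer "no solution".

First find gcd(1174, 2921):
2921 = 2*1174 + 573
1174 = 2*573 + 28
573 = 20*28 + 13
28 = 2*13 + 2
13 = 6*2 + 1
2 = 2*1 + 0
gcd = 1, so a unique solution mod 2921 exists.
Back-substitute for the Bézout coefficients:
1 = 13 − 6·2
1 = −6·28 + 13·13
1 = 13·573 − 266·28
1 = −266·1174 + 545·573
1 = 545·2921 − 1356·1174
So 1174·(-1356) ≡ 1 (mod 2921), giving 1174⁻¹ ≡ 1565.
x ≡ 1174⁻¹·2254 ≡ 1565·2254 ≡ 1863 (mod 2921).

1863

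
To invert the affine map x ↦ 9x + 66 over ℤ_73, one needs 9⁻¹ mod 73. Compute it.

65

gcd(73, 9) by repeated division:
73 = 8×9 + 1
9 = 9×1 + 0
gcd = 1, so the inverse exists. Back-substitute:
1 = 73 − 8·9
Thus 9·(-8) ≡ 1 (mod 73); reducing, -8 mod 73 = 65.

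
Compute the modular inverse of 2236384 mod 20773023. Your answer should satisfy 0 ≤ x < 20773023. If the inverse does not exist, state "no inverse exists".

14742682

Run Euclid on (20773023, 2236384):
20773023 = 9*2236384 + 645567
2236384 = 3*645567 + 299683
645567 = 2*299683 + 46201
299683 = 6*46201 + 22477
46201 = 2*22477 + 1247
22477 = 18*1247 + 31
1247 = 40*31 + 7
31 = 4*7 + 3
7 = 2*3 + 1
3 = 3*1 + 0
The gcd is 1. Working backward:
1 = 7 − 2·3
1 = −2·31 + 9·7
1 = 9·1247 − 362·31
1 = −362·22477 + 6525·1247
1 = 6525·46201 − 13412·22477
1 = −13412·299683 + 86997·46201
1 = 86997·645567 − 187406·299683
1 = −187406·2236384 + 649215·645567
1 = 649215·20773023 − 6030341·2236384
Hence 2236384⁻¹ ≡ -6030341 ≡ 14742682 (mod 20773023).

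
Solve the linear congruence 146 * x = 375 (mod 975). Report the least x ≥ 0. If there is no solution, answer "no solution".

First find gcd(146, 975):
975 = 6*146 + 99
146 = 1*99 + 47
99 = 2*47 + 5
47 = 9*5 + 2
5 = 2*2 + 1
2 = 2*1 + 0
gcd = 1, so a unique solution mod 975 exists.
Back-substitute for the Bézout coefficients:
1 = 5 − 2·2
1 = −2·47 + 19·5
1 = 19·99 − 40·47
1 = −40·146 + 59·99
1 = 59·975 − 394·146
So 146·(-394) ≡ 1 (mod 975), giving 146⁻¹ ≡ 581.
x ≡ 146⁻¹·375 ≡ 581·375 ≡ 450 (mod 975).

450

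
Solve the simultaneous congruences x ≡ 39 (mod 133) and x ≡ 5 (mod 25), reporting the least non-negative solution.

Write x = 39 + 133·k. Then 133·k ≡ 5 − 39 ≡ 16 (mod 25).
Need 133⁻¹ mod 25. Extended Euclid on (25, 8):
25 = 3·8 + 1
8 = 8·1 + 0
Back-substitute:
1 = 25 − 3·8
133⁻¹ ≡ 22 (mod 25), so k ≡ 22·16 ≡ 2 (mod 25).
x = 39 + 133·2 = 305.

305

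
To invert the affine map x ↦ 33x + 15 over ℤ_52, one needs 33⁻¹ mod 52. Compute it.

Run Euclid on (52, 33):
52 = 1·33 + 19
33 = 1·19 + 14
19 = 1·14 + 5
14 = 2·5 + 4
5 = 1·4 + 1
4 = 4·1 + 0
The gcd is 1. Working backward:
1 = 5 − 4
1 = −14 + 3·5
1 = 3·19 − 4·14
1 = −4·33 + 7·19
1 = 7·52 − 11·33
Thus 33·(-11) ≡ 1 (mod 52); reducing, -11 mod 52 = 41.

41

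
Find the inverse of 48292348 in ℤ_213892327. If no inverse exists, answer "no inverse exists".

gcd(213892327, 48292348) by repeated division:
213892327 = 4*48292348 + 20722935
48292348 = 2*20722935 + 6846478
20722935 = 3*6846478 + 183501
6846478 = 37*183501 + 56941
183501 = 3*56941 + 12678
56941 = 4*12678 + 6229
12678 = 2*6229 + 220
6229 = 28*220 + 69
220 = 3*69 + 13
69 = 5*13 + 4
13 = 3*4 + 1
4 = 4*1 + 0
gcd = 1, so the inverse exists. Back-substitute:
1 = 13 − 3·4
1 = −3·69 + 16·13
1 = 16·220 − 51·69
1 = −51·6229 + 1444·220
1 = 1444·12678 − 2939·6229
1 = −2939·56941 + 13200·12678
1 = 13200·183501 − 42539·56941
1 = −42539·6846478 + 1587143·183501
1 = 1587143·20722935 − 4803968·6846478
1 = −4803968·48292348 + 11195079·20722935
1 = 11195079·213892327 − 49584284·48292348
So 48292348·(-49584284) ≡ 1 (mod 213892327), and -49584284 ≡ 164308043 (mod 213892327).

164308043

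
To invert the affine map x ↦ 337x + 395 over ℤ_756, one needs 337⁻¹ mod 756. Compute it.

673

Apply the Euclidean algorithm to 756 and 337:
756 = 2×337 + 82
337 = 4×82 + 9
82 = 9×9 + 1
9 = 9×1 + 0
Since gcd(337, 756) = 1, back-substitute to write 1 as a combination:
1 = 82 − 9·9
1 = −9·337 + 37·82
1 = 37·756 − 83·337
Hence 337⁻¹ ≡ -83 ≡ 673 (mod 756).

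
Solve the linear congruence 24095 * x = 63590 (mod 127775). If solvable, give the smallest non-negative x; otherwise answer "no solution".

First find gcd(24095, 127775):
127775 = 5*24095 + 7300
24095 = 3*7300 + 2195
7300 = 3*2195 + 715
2195 = 3*715 + 50
715 = 14*50 + 15
50 = 3*15 + 5
15 = 3*5 + 0
gcd = 5 and 5 | 63590, so solutions exist. Divide through by 5: 4819x ≡ 12718 (mod 25555).
Now find 4819⁻¹ mod 25555:
25555 = 5·4819 + 1460
4819 = 3·1460 + 439
1460 = 3·439 + 143
439 = 3·143 + 10
143 = 14·10 + 3
10 = 3·3 + 1
3 = 3·1 + 0
Back-substitute:
1 = 10 − 3·3
1 = −3·143 + 43·10
1 = 43·439 − 132·143
1 = −132·1460 + 439·439
1 = 439·4819 − 1449·1460
1 = −1449·25555 + 7684·4819
So 4819⁻¹ ≡ 7684 (mod 25555).
Then x ≡ 7684·12718 ≡ 2792 (mod 25555); the smallest non-negative solution is x = 2792.

2792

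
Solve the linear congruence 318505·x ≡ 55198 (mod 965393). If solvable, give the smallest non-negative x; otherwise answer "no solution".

78364

First find gcd(318505, 965393):
965393 = 3·318505 + 9878
318505 = 32·9878 + 2409
9878 = 4·2409 + 242
2409 = 9·242 + 231
242 = 1·231 + 11
231 = 21·11 + 0
gcd = 11 and 11 | 55198, so solutions exist. Divide through by 11: 28955x ≡ 5018 (mod 87763).
Now find 28955⁻¹ mod 87763:
87763 = 3·28955 + 898
28955 = 32·898 + 219
898 = 4·219 + 22
219 = 9·22 + 21
22 = 1·21 + 1
21 = 21·1 + 0
Back-substitute:
1 = 22 − 21
1 = −219 + 10·22
1 = 10·898 − 41·219
1 = −41·28955 + 1322·898
1 = 1322·87763 − 4007·28955
So 28955·(-4007) ≡ 1 (mod 87763), i.e. 28955⁻¹ ≡ 83756.
Then x ≡ 83756·5018 ≡ 78364 (mod 87763); the smallest non-negative solution is x = 78364.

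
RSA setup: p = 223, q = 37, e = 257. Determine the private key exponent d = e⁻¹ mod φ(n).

φ(n) = (p−1)(q−1) = 222·36 = 7992.
Need d with 257·d ≡ 1 (mod 7992). Apply the extended Euclidean algorithm:
7992 = 31*257 + 25
257 = 10*25 + 7
25 = 3*7 + 4
7 = 1*4 + 3
4 = 1*3 + 1
3 = 3*1 + 0
Back-substitute:
1 = 4 − 3
1 = −7 + 2·4
1 = 2·25 − 7·7
1 = −7·257 + 72·25
1 = 72·7992 − 2239·257
So 257·(-2239) ≡ 1 (mod 7992), hence d ≡ -2239 ≡ 5753 (mod 7992).

5753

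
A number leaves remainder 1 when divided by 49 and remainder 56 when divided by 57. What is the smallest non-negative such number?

Write x = 1 + 49·k. Then 49·k ≡ 56 − 1 ≡ 55 (mod 57).
Need 49⁻¹ mod 57. Extended Euclid on (57, 49):
57 = 1·49 + 8
49 = 6·8 + 1
8 = 8·1 + 0
Back-substitute:
1 = 49 − 6·8
1 = −6·57 + 7·49
49⁻¹ ≡ 7 (mod 57), so k ≡ 7·55 ≡ 43 (mod 57).
x = 1 + 49·43 = 2108.

2108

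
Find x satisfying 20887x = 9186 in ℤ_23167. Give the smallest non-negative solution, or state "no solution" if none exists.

14201

First find gcd(20887, 23167):
23167 = 1·20887 + 2280
20887 = 9·2280 + 367
2280 = 6·367 + 78
367 = 4·78 + 55
78 = 1·55 + 23
55 = 2·23 + 9
23 = 2·9 + 5
9 = 1·5 + 4
5 = 1·4 + 1
4 = 4·1 + 0
gcd = 1, so a unique solution mod 23167 exists.
Back-substitute for the Bézout coefficients:
1 = 5 − 4
1 = −9 + 2·5
1 = 2·23 − 5·9
1 = −5·55 + 12·23
1 = 12·78 − 17·55
1 = −17·367 + 80·78
1 = 80·2280 − 497·367
1 = −497·20887 + 4553·2280
1 = 4553·23167 − 5050·20887
So 20887·(-5050) ≡ 1 (mod 23167), giving 20887⁻¹ ≡ 18117.
x ≡ 20887⁻¹·9186 ≡ 18117·9186 ≡ 14201 (mod 23167).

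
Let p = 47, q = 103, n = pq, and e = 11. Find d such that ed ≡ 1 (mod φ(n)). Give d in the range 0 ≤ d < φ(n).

φ(n) = (p−1)(q−1) = 46·102 = 4692.
Need d with 11·d ≡ 1 (mod 4692). Apply the extended Euclidean algorithm:
4692 = 426*11 + 6
11 = 1*6 + 5
6 = 1*5 + 1
5 = 5*1 + 0
Back-substitute:
1 = 6 − 5
1 = −11 + 2·6
1 = 2·4692 − 853·11
So 11·(-853) ≡ 1 (mod 4692), hence d ≡ -853 ≡ 3839 (mod 4692).

3839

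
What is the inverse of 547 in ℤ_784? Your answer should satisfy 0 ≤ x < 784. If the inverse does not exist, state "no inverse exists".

gcd(784, 547) by repeated division:
784 = 1·547 + 237
547 = 2·237 + 73
237 = 3·73 + 18
73 = 4·18 + 1
18 = 18·1 + 0
gcd = 1, so the inverse exists. Back-substitute:
1 = 73 − 4·18
1 = −4·237 + 13·73
1 = 13·547 − 30·237
1 = −30·784 + 43·547
So 547·43 ≡ 1 (mod 784).

43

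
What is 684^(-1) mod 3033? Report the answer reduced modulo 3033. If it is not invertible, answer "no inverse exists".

Euclidean algorithm on 3033, 684:
3033 = 4×684 + 297
684 = 2×297 + 90
297 = 3×90 + 27
90 = 3×27 + 9
27 = 3×9 + 0
Since gcd = 9 > 1, 684 is not a unit mod 3033.

no inverse exists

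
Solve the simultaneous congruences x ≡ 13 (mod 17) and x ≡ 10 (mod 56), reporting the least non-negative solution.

234

Write x = 13 + 17·k. Then 17·k ≡ 10 − 13 ≡ 53 (mod 56).
Need 17⁻¹ mod 56. Extended Euclid on (56, 17):
56 = 3*17 + 5
17 = 3*5 + 2
5 = 2*2 + 1
2 = 2*1 + 0
Back-substitute:
1 = 5 − 2·2
1 = −2·17 + 7·5
1 = 7·56 − 23·17
17⁻¹ ≡ 33 (mod 56), so k ≡ 33·53 ≡ 13 (mod 56).
x = 13 + 17·13 = 234.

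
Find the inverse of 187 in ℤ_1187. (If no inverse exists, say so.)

146

Apply the Euclidean algorithm to 1187 and 187:
1187 = 6·187 + 65
187 = 2·65 + 57
65 = 1·57 + 8
57 = 7·8 + 1
8 = 8·1 + 0
Since gcd(187, 1187) = 1, back-substitute to write 1 as a combination:
1 = 57 − 7·8
1 = −7·65 + 8·57
1 = 8·187 − 23·65
1 = −23·1187 + 146·187
So 187·146 ≡ 1 (mod 1187).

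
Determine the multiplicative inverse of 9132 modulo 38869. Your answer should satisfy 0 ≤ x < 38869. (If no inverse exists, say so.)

gcd(38869, 9132) by repeated division:
38869 = 4*9132 + 2341
9132 = 3*2341 + 2109
2341 = 1*2109 + 232
2109 = 9*232 + 21
232 = 11*21 + 1
21 = 21*1 + 0
The gcd is 1. Working backward:
1 = 232 − 11·21
1 = −11·2109 + 100·232
1 = 100·2341 − 111·2109
1 = −111·9132 + 433·2341
1 = 433·38869 − 1843·9132
Hence 9132⁻¹ ≡ -1843 ≡ 37026 (mod 38869).

37026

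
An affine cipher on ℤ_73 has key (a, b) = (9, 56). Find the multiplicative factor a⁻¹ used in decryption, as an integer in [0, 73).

65

gcd(73, 9) by repeated division:
73 = 8×9 + 1
9 = 9×1 + 0
Since gcd(9, 73) = 1, back-substitute to write 1 as a combination:
1 = 73 − 8·9
Thus 9·(-8) ≡ 1 (mod 73); reducing, -8 mod 73 = 65.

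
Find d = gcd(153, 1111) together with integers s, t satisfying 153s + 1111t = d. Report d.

Euclidean algorithm:
1111 = 7×153 + 40
153 = 3×40 + 33
40 = 1×33 + 7
33 = 4×7 + 5
7 = 1×5 + 2
5 = 2×2 + 1
2 = 2×1 + 0
gcd(153, 1111) = 1.
Back-substituting:
1 = 5 − 2·2
1 = −2·7 + 3·5
1 = 3·33 − 14·7
1 = −14·40 + 17·33
1 = 17·153 − 65·40
1 = −65·1111 + 472·153
So 1 = (-65)·1111 + (472)·153.

1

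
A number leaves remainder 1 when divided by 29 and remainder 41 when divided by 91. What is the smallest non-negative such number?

1770

Write x = 1 + 29·k. Then 29·k ≡ 41 − 1 ≡ 40 (mod 91).
Need 29⁻¹ mod 91. Extended Euclid on (91, 29):
91 = 3·29 + 4
29 = 7·4 + 1
4 = 4·1 + 0
Back-substitute:
1 = 29 − 7·4
1 = −7·91 + 22·29
29⁻¹ ≡ 22 (mod 91), so k ≡ 22·40 ≡ 61 (mod 91).
x = 1 + 29·61 = 1770.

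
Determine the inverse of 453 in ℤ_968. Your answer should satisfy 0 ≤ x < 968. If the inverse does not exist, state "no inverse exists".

Run Euclid on (968, 453):
968 = 2·453 + 62
453 = 7·62 + 19
62 = 3·19 + 5
19 = 3·5 + 4
5 = 1·4 + 1
4 = 4·1 + 0
The gcd is 1. Working backward:
1 = 5 − 4
1 = −19 + 4·5
1 = 4·62 − 13·19
1 = −13·453 + 95·62
1 = 95·968 − 203·453
Thus 453·(-203) ≡ 1 (mod 968); reducing, -203 mod 968 = 765.

765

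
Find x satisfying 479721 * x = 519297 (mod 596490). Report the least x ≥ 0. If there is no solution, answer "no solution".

190167

First find gcd(479721, 596490):
596490 = 1*479721 + 116769
479721 = 4*116769 + 12645
116769 = 9*12645 + 2964
12645 = 4*2964 + 789
2964 = 3*789 + 597
789 = 1*597 + 192
597 = 3*192 + 21
192 = 9*21 + 3
21 = 7*3 + 0
gcd = 3 and 3 | 519297, so solutions exist. Divide through by 3: 159907x ≡ 173099 (mod 198830).
Now find 159907⁻¹ mod 198830:
198830 = 1·159907 + 38923
159907 = 4·38923 + 4215
38923 = 9·4215 + 988
4215 = 4·988 + 263
988 = 3·263 + 199
263 = 1·199 + 64
199 = 3·64 + 7
64 = 9·7 + 1
7 = 7·1 + 0
Back-substitute:
1 = 64 − 9·7
1 = −9·199 + 28·64
1 = 28·263 − 37·199
1 = −37·988 + 139·263
1 = 139·4215 − 593·988
1 = −593·38923 + 5476·4215
1 = 5476·159907 − 22497·38923
1 = −22497·198830 + 27973·159907
So 159907⁻¹ ≡ 27973 (mod 198830).
Then x ≡ 27973·173099 ≡ 190167 (mod 198830); the smallest non-negative solution is x = 190167.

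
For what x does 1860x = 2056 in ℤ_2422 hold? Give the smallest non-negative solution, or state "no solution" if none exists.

First find gcd(1860, 2422):
2422 = 1·1860 + 562
1860 = 3·562 + 174
562 = 3·174 + 40
174 = 4·40 + 14
40 = 2·14 + 12
14 = 1·12 + 2
12 = 6·2 + 0
gcd = 2 and 2 | 2056, so solutions exist. Divide through by 2: 930x ≡ 1028 (mod 1211).
Now find 930⁻¹ mod 1211:
1211 = 1·930 + 281
930 = 3·281 + 87
281 = 3·87 + 20
87 = 4·20 + 7
20 = 2·7 + 6
7 = 1·6 + 1
6 = 6·1 + 0
Back-substitute:
1 = 7 − 6
1 = −20 + 3·7
1 = 3·87 − 13·20
1 = −13·281 + 42·87
1 = 42·930 − 139·281
1 = −139·1211 + 181·930
So 930⁻¹ ≡ 181 (mod 1211).
Then x ≡ 181·1028 ≡ 785 (mod 1211); the smallest non-negative solution is x = 785.

785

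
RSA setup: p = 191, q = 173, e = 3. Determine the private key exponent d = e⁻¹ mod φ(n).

21787

φ(n) = (p−1)(q−1) = 190·172 = 32680.
Need d with 3·d ≡ 1 (mod 32680). Apply the extended Euclidean algorithm:
32680 = 10893×3 + 1
3 = 3×1 + 0
Back-substitute:
1 = 32680 − 10893·3
So 3·(-10893) ≡ 1 (mod 32680), hence d ≡ -10893 ≡ 21787 (mod 32680).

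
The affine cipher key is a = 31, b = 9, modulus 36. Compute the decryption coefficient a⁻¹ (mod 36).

gcd(36, 31) by repeated division:
36 = 1·31 + 5
31 = 6·5 + 1
5 = 5·1 + 0
gcd = 1, so the inverse exists. Back-substitute:
1 = 31 − 6·5
1 = −6·36 + 7·31
So 31·7 ≡ 1 (mod 36).

7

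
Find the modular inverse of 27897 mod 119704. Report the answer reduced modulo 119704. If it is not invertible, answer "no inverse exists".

12817

Extended Euclidean algorithm:
119704 = 4·27897 + 8116
27897 = 3·8116 + 3549
8116 = 2·3549 + 1018
3549 = 3·1018 + 495
1018 = 2·495 + 28
495 = 17·28 + 19
28 = 1·19 + 9
19 = 2·9 + 1
9 = 9·1 + 0
gcd = 1, so the inverse exists. Back-substitute:
1 = 19 − 2·9
1 = −2·28 + 3·19
1 = 3·495 − 53·28
1 = −53·1018 + 109·495
1 = 109·3549 − 380·1018
1 = −380·8116 + 869·3549
1 = 869·27897 − 2987·8116
1 = −2987·119704 + 12817·27897
So 27897·12817 ≡ 1 (mod 119704).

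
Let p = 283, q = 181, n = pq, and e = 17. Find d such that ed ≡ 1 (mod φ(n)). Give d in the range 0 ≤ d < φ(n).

φ(n) = (p−1)(q−1) = 282·180 = 50760.
Need d with 17·d ≡ 1 (mod 50760). Apply the extended Euclidean algorithm:
50760 = 2985×17 + 15
17 = 1×15 + 2
15 = 7×2 + 1
2 = 2×1 + 0
Back-substitute:
1 = 15 − 7·2
1 = −7·17 + 8·15
1 = 8·50760 − 23887·17
So 17·(-23887) ≡ 1 (mod 50760), hence d ≡ -23887 ≡ 26873 (mod 50760).

26873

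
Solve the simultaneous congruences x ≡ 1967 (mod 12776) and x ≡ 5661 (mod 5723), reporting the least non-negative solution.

47975847

Write x = 1967 + 12776·k. Then 12776·k ≡ 5661 − 1967 ≡ 3694 (mod 5723).
Need 12776⁻¹ mod 5723. Extended Euclid on (5723, 1330):
5723 = 4·1330 + 403
1330 = 3·403 + 121
403 = 3·121 + 40
121 = 3·40 + 1
40 = 40·1 + 0
Back-substitute:
1 = 121 − 3·40
1 = −3·403 + 10·121
1 = 10·1330 − 33·403
1 = −33·5723 + 142·1330
12776⁻¹ ≡ 142 (mod 5723), so k ≡ 142·3694 ≡ 3755 (mod 5723).
x = 1967 + 12776·3755 = 47975847.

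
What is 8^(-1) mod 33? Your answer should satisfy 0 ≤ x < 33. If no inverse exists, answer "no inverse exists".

Extended Euclidean algorithm:
33 = 4*8 + 1
8 = 8*1 + 0
Since gcd(8, 33) = 1, back-substitute to write 1 as a combination:
1 = 33 − 4·8
Thus 8·(-4) ≡ 1 (mod 33); reducing, -4 mod 33 = 29.

29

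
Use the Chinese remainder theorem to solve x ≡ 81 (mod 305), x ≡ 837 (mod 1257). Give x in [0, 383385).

Write x = 81 + 305·k. Then 305·k ≡ 837 − 81 ≡ 756 (mod 1257).
Need 305⁻¹ mod 1257. Extended Euclid on (1257, 305):
1257 = 4·305 + 37
305 = 8·37 + 9
37 = 4·9 + 1
9 = 9·1 + 0
Back-substitute:
1 = 37 − 4·9
1 = −4·305 + 33·37
1 = 33·1257 − 136·305
305⁻¹ ≡ 1121 (mod 1257), so k ≡ 1121·756 ≡ 258 (mod 1257).
x = 81 + 305·258 = 78771.

78771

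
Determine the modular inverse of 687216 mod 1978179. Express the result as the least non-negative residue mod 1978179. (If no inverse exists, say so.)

Euclidean algorithm on 1978179, 687216:
1978179 = 2*687216 + 603747
687216 = 1*603747 + 83469
603747 = 7*83469 + 19464
83469 = 4*19464 + 5613
19464 = 3*5613 + 2625
5613 = 2*2625 + 363
2625 = 7*363 + 84
363 = 4*84 + 27
84 = 3*27 + 3
27 = 9*3 + 0
The gcd is 3, not 1, hence no inverse exists.

no inverse exists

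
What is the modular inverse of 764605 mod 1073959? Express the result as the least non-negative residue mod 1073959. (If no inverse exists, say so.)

332279

gcd(1073959, 764605) by repeated division:
1073959 = 1*764605 + 309354
764605 = 2*309354 + 145897
309354 = 2*145897 + 17560
145897 = 8*17560 + 5417
17560 = 3*5417 + 1309
5417 = 4*1309 + 181
1309 = 7*181 + 42
181 = 4*42 + 13
42 = 3*13 + 3
13 = 4*3 + 1
3 = 3*1 + 0
The gcd is 1. Working backward:
1 = 13 − 4·3
1 = −4·42 + 13·13
1 = 13·181 − 56·42
1 = −56·1309 + 405·181
1 = 405·5417 − 1676·1309
1 = −1676·17560 + 5433·5417
1 = 5433·145897 − 45140·17560
1 = −45140·309354 + 95713·145897
1 = 95713·764605 − 236566·309354
1 = −236566·1073959 + 332279·764605
So 764605·332279 ≡ 1 (mod 1073959).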